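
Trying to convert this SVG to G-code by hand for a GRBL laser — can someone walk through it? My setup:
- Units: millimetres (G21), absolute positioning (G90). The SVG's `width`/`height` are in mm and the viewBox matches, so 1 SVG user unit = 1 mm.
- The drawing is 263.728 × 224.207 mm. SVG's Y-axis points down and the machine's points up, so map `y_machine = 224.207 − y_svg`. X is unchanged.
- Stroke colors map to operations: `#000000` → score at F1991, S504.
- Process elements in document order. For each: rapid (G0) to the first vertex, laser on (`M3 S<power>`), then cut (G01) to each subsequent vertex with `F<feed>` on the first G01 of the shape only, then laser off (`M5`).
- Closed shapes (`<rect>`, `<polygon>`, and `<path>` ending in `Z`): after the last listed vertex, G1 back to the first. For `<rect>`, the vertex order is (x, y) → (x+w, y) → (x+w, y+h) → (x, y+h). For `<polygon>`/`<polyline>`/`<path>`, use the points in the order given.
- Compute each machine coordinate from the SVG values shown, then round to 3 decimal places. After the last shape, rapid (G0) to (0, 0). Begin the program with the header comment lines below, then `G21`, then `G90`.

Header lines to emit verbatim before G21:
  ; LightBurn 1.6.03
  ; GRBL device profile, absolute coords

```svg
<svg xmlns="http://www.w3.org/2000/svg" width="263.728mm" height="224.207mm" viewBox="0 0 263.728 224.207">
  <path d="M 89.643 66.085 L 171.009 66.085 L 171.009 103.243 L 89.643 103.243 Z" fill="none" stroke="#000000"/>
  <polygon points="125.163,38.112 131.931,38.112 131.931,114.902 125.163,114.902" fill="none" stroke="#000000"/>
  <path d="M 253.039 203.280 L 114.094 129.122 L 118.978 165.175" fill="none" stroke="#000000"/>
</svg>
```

; LightBurn 1.6.03
; GRBL device profile, absolute coords
G21
G90
G0 X89.643 Y158.122
M3 S504
G01 X171.009 Y158.122 F1991
G01 X171.009 Y120.964
G01 X89.643 Y120.964
G01 X89.643 Y158.122
M5
G0 X125.163 Y186.095
M3 S504
G01 X131.931 Y186.095 F1991
G01 X131.931 Y109.305
G01 X125.163 Y109.305
G01 X125.163 Y186.095
M5
G0 X253.039 Y20.927
M3 S504
G01 X114.094 Y95.085 F1991
G01 X118.978 Y59.032
M5
G0 X0.000 Y0.000

viewBox `0 0 263.728 224.207` with mm width/height → 1 unit = 1 mm. Flip: y_m = 224.207 − y_svg.

**Shape 1** — `<path>` rectangle, stroke `#000000` → score (S504, F1991). Machine vertices: (89.643,158.122) → (171.009,158.122) → (171.009,120.964) → (89.643,120.964) → (89.643,158.122). Closed: final G1 returns to the first vertex.

**Shape 2** — `<polygon>` rectangle, stroke `#000000` → score (S504, F1991). Machine vertices: (125.163,186.095) → (131.931,186.095) → (131.931,109.305) → (125.163,109.305) → (125.163,186.095). Closed: final G1 returns to the first vertex.

**Shape 3** — `<path>` open polyline, stroke `#000000` → score (S504, F1991). Machine vertices: (253.039,20.927) → (114.094,95.085) → (118.978,59.032). Open path.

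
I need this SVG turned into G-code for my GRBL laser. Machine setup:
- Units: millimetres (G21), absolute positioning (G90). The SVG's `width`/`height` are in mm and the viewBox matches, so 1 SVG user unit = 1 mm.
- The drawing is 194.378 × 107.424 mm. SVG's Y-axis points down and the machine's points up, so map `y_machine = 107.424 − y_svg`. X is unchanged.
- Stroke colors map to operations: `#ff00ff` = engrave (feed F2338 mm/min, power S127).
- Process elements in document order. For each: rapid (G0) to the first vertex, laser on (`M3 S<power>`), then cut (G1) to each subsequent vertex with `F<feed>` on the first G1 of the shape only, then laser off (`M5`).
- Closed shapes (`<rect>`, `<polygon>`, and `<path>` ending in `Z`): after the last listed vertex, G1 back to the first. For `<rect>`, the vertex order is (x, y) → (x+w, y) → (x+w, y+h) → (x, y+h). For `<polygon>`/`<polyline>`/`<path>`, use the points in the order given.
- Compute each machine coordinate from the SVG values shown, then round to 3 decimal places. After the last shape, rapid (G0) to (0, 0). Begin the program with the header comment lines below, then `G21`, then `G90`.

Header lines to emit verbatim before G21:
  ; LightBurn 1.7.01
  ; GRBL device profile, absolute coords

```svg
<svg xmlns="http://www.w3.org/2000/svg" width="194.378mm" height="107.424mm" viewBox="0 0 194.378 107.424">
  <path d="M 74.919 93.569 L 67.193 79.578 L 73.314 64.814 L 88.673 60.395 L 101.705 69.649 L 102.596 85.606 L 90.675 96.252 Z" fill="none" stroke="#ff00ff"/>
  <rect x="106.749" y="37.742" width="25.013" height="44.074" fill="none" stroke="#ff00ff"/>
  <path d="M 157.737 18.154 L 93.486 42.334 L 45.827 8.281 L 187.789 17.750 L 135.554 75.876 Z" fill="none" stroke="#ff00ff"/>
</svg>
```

1 u = 1 mm; y_m = 107.424 − y.

[1] `<path>` regular polygon, #ff00ff→engrave S127 F2338: (74.919,13.855) → (67.193,27.846) → (73.314,42.610) → (88.673,47.029) → (101.705,37.775) → (102.596,21.818) → (90.675,11.172) → (74.919,13.855) (closed)

[2] `<rect>` rectangle, #ff00ff→engrave S127 F2338: (106.749,69.682) → (131.762,69.682) → (131.762,25.608) → (106.749,25.608) → (106.749,69.682) (closed)

[3] `<path>` closed polygon, #ff00ff→engrave S127 F2338: (157.737,89.270) → (93.486,65.090) → (45.827,99.143) → (187.789,89.674) → (135.554,31.548) → (157.737,89.270) (closed)

; LightBurn 1.7.01
; GRBL device profile, absolute coords
G21
G90
G0 X74.919 Y13.855
M3 S127
G1 X67.193 Y27.846 F2338
G1 X73.314 Y42.610
G1 X88.673 Y47.029
G1 X101.705 Y37.775
G1 X102.596 Y21.818
G1 X90.675 Y11.172
G1 X74.919 Y13.855
M5
G0 X106.749 Y69.682
M3 S127
G1 X131.762 Y69.682 F2338
G1 X131.762 Y25.608
G1 X106.749 Y25.608
G1 X106.749 Y69.682
M5
G0 X157.737 Y89.270
M3 S127
G1 X93.486 Y65.090 F2338
G1 X45.827 Y99.143
G1 X187.789 Y89.674
G1 X135.554 Y31.548
G1 X157.737 Y89.270
M5
G0 X0.000 Y0.000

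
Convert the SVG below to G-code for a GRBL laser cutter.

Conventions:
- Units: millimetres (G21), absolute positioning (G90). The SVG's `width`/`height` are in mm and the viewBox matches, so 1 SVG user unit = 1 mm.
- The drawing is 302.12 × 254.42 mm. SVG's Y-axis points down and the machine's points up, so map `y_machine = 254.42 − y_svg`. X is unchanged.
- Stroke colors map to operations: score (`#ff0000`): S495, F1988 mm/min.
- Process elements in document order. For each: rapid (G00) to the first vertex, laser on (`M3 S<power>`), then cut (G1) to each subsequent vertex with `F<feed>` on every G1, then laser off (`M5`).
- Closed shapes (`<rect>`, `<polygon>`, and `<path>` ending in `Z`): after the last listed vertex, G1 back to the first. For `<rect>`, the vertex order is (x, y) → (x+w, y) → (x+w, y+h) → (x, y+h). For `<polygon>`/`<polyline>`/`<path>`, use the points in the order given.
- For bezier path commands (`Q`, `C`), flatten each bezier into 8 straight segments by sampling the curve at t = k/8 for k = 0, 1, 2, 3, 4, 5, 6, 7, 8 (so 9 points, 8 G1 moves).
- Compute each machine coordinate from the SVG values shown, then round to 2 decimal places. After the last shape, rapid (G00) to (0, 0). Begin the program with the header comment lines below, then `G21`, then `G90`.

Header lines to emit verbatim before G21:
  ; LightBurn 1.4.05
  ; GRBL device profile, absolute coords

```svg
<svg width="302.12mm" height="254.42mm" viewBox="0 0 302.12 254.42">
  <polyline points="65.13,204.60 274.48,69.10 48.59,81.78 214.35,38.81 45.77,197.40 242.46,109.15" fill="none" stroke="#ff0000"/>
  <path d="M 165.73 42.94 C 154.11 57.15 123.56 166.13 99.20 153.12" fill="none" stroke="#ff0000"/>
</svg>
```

Since the viewBox matches the mm dimensions, user units are millimetres directly. The only transform is the Y-flip y_m = 254.42 − y_svg.

Shape 1 is a open polyline drawn with `<polyline>`. Its stroke #ff0000 means score at S495, F1988. After flipping Y the toolpath is (65.13,49.82) → (274.48,185.32) → (48.59,172.64) → (214.35,215.61) → (45.77,57.02) → (242.46,145.27).

Shape 2 is a cubic bezier drawn with `<path>`. Its stroke #ff0000 means score at S495, F1988. After flipping Y the toolpath is (165.73,211.48) → (160.53,202.13) → (153.86,186.44) → (146.00,166.94) → (137.24,146.18) → (127.89,126.70) → (118.24,111.03) → (108.58,101.72) → (99.20,101.30).

; LightBurn 1.4.05
; GRBL device profile, absolute coords
G21
G90
G00 X65.13 Y49.82
M3 S495
G1 X274.48 Y185.32 F1988
G1 X48.59 Y172.64 F1988
G1 X214.35 Y215.61 F1988
G1 X45.77 Y57.02 F1988
G1 X242.46 Y145.27 F1988
M5
G00 X165.73 Y211.48
M3 S495
G1 X160.53 Y202.13 F1988
G1 X153.86 Y186.44 F1988
G1 X146.00 Y166.94 F1988
G1 X137.24 Y146.18 F1988
G1 X127.89 Y126.70 F1988
G1 X118.24 Y111.03 F1988
G1 X108.58 Y101.72 F1988
G1 X99.20 Y101.30 F1988
M5
G00 X0.00 Y0.00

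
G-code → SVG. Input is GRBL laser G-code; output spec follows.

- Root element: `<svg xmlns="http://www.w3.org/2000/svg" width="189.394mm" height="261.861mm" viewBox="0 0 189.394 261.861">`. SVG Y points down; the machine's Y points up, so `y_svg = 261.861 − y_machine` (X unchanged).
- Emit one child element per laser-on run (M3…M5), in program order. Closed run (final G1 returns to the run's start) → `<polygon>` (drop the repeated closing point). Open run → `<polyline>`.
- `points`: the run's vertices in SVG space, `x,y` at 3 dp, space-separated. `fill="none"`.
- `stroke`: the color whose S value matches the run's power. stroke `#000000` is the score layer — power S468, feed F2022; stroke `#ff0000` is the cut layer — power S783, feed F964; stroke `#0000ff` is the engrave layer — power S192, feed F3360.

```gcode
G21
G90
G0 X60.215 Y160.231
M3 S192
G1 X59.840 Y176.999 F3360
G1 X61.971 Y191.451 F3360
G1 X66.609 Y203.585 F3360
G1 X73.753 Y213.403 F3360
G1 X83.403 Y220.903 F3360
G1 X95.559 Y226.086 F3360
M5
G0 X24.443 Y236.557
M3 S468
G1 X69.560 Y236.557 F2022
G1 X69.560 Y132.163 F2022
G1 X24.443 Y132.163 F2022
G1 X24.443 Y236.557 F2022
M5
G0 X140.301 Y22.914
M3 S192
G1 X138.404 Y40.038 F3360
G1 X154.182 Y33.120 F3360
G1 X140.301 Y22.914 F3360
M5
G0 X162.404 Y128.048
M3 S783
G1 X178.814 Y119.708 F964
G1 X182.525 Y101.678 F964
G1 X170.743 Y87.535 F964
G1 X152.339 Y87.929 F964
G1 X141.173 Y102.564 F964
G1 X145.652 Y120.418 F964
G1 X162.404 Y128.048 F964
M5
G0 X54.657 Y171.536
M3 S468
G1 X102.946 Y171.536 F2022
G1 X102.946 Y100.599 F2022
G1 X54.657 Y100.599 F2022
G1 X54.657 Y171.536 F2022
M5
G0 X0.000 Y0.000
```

Each laser-on run becomes one SVG element. Flip Y back into SVG space with y_svg = 261.861 − y_machine.

Run 1: the run's S192 means `#0000ff` (engrave). The run is open, so emit a `<polyline>` with points (Y-flipped): 60.215,101.630 59.840,84.862 61.971,70.410 66.609,58.276 73.753,48.458 83.403,40.958 95.559,35.775.

Run 2: S468 ⇒ score layer `#000000`. The run returns to its start, so emit a `<polygon>` with points (Y-flipped): 24.443,25.304 69.560,25.304 69.560,129.698 24.443,129.698.

Run 3: S192 ⇒ engrave layer `#0000ff`. The run returns to its start, so emit a `<polygon>` with points (Y-flipped): 140.301,238.947 138.404,221.823 154.182,228.741.

Run 4: the run's S783 means `#ff0000` (cut). The run returns to its start, so emit a `<polygon>` with points (Y-flipped): 162.404,133.813 178.814,142.153 182.525,160.183 170.743,174.326 152.339,173.932 141.173,159.297 145.652,141.443.

Run 5: S468 ⇒ score layer `#000000`. The run returns to its start, so emit a `<polygon>` with points (Y-flipped): 54.657,90.325 102.946,90.325 102.946,161.262 54.657,161.262.

<svg xmlns="http://www.w3.org/2000/svg" width="189.394mm" height="261.861mm" viewBox="0 0 189.394 261.861">
  <polyline points="60.215,101.630 59.840,84.862 61.971,70.410 66.609,58.276 73.753,48.458 83.403,40.958 95.559,35.775" fill="none" stroke="#0000ff"/>
  <polygon points="24.443,25.304 69.560,25.304 69.560,129.698 24.443,129.698" fill="none" stroke="#000000"/>
  <polygon points="140.301,238.947 138.404,221.823 154.182,228.741" fill="none" stroke="#0000ff"/>
  <polygon points="162.404,133.813 178.814,142.153 182.525,160.183 170.743,174.326 152.339,173.932 141.173,159.297 145.652,141.443" fill="none" stroke="#ff0000"/>
  <polygon points="54.657,90.325 102.946,90.325 102.946,161.262 54.657,161.262" fill="none" stroke="#000000"/>
</svg>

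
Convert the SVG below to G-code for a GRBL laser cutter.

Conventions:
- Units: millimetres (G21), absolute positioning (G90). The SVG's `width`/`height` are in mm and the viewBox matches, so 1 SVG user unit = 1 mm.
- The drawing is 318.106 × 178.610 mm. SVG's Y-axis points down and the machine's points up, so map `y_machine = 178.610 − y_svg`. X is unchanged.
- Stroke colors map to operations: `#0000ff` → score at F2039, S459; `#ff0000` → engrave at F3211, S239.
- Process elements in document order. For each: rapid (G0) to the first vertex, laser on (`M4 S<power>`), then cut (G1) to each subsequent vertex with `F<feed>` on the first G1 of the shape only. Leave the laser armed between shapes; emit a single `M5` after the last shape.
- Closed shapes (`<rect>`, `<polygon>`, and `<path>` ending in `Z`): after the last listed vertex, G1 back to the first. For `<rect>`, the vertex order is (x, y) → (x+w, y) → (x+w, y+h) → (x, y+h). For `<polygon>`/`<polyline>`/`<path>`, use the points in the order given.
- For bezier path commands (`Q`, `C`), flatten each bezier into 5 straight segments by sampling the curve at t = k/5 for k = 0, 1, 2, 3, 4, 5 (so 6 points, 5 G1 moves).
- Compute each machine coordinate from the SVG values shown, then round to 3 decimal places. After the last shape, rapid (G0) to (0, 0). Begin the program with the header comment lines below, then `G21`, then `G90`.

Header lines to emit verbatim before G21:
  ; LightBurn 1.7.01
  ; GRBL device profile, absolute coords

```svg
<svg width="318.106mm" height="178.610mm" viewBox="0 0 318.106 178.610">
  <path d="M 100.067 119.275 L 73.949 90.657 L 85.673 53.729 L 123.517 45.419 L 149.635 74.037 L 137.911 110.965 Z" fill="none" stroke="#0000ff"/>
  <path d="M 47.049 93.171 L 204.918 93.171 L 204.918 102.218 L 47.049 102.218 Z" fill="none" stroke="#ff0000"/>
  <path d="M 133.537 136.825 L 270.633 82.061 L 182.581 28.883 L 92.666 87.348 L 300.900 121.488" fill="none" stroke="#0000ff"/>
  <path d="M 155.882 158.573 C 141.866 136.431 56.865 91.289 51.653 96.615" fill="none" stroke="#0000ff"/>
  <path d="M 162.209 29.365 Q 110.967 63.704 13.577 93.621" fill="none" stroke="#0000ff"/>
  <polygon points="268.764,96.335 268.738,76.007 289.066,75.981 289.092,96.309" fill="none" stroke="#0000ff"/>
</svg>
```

; LightBurn 1.7.01
; GRBL device profile, absolute coords
G21
G90
G0 X100.067 Y59.335
M4 S459
G1 X73.949 Y87.953 F2039
G1 X85.673 Y124.881
G1 X123.517 Y133.191
G1 X149.635 Y104.573
G1 X137.911 Y67.645
G1 X100.067 Y59.335
G0 X47.049 Y85.439
M4 S239
G1 X204.918 Y85.439 F3211
G1 X204.918 Y76.392
G1 X47.049 Y76.392
G1 X47.049 Y85.439
G0 X133.537 Y41.785
M4 S459
G1 X270.633 Y96.549 F2039
G1 X182.581 Y149.727
G1 X92.666 Y91.262
G1 X300.900 Y57.122
G0 X155.882 Y20.037
M4 S459
G1 X140.160 Y35.494 F2039
G1 X114.640 Y52.945
G1 X86.557 Y68.864
G1 X63.149 Y79.722
G1 X51.653 Y81.995
G0 X162.209 Y149.245
M4 S459
G1 X139.866 Y135.686 F2039
G1 X113.832 Y122.481
G1 X84.105 Y109.630
G1 X50.687 Y97.133
G1 X13.577 Y84.989
G0 X268.764 Y82.275
M4 S459
G1 X268.738 Y102.603 F2039
G1 X289.066 Y102.629
G1 X289.092 Y82.301
G1 X268.764 Y82.275
M5
G0 X0.000 Y0.000

1 u = 1 mm; y_m = 178.610 − y.

[1] `<path>` regular polygon, #0000ff→score S459 F2039: (100.067,59.335) → (73.949,87.953) → (85.673,124.881) → (123.517,133.191) → (149.635,104.573) → (137.911,67.645) → (100.067,59.335) (closed)

[2] `<path>` rectangle, #ff0000→engrave S239 F3211: (47.049,85.439) → (204.918,85.439) → (204.918,76.392) → (47.049,76.392) → (47.049,85.439) (closed)

[3] `<path>` open polyline, #0000ff→score S459 F2039: (133.537,41.785) → (270.633,96.549) → (182.581,149.727) → (92.666,91.262) → (300.900,57.122)

[4] `<path>` cubic bezier, #0000ff→score S459 F2039: (155.882,20.037) → (140.160,35.494) → (114.640,52.945) → (86.557,68.864) → (63.149,79.722) → (51.653,81.995)

[5] `<path>` quadratic bezier, #0000ff→score S459 F2039: (162.209,149.245) → (139.866,135.686) → (113.832,122.481) → (84.105,109.630) → (50.687,97.133) → (13.577,84.989)

[6] `<polygon>` regular polygon, #0000ff→score S459 F2039: (268.764,82.275) → (268.738,102.603) → (289.066,102.629) → (289.092,82.301) → (268.764,82.275) (closed)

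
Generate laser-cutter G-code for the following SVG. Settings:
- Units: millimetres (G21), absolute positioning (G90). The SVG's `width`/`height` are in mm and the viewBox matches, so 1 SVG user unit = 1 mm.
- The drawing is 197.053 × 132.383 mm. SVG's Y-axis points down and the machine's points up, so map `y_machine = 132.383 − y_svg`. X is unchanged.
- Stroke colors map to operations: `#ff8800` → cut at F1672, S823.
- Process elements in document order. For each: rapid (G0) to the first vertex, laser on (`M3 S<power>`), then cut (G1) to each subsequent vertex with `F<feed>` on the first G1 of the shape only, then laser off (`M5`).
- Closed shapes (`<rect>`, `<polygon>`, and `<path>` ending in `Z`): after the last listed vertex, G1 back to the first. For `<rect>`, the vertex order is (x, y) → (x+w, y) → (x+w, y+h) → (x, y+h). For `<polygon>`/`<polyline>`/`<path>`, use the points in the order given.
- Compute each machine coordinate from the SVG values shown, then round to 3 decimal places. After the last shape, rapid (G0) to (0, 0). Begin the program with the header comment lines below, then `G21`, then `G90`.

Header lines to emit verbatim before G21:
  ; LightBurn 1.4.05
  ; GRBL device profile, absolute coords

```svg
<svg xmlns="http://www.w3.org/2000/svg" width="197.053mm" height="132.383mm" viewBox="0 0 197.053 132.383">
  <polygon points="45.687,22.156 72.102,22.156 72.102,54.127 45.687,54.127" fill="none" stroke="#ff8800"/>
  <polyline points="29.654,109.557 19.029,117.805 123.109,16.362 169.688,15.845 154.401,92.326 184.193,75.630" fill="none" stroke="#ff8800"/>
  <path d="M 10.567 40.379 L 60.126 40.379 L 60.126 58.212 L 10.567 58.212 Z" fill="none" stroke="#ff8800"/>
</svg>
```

; LightBurn 1.4.05
; GRBL device profile, absolute coords
G21
G90
G0 X45.687 Y110.227
M3 S823
G1 X72.102 Y110.227 F1672
G1 X72.102 Y78.256
G1 X45.687 Y78.256
G1 X45.687 Y110.227
M5
G0 X29.654 Y22.826
M3 S823
G1 X19.029 Y14.578 F1672
G1 X123.109 Y116.021
G1 X169.688 Y116.538
G1 X154.401 Y40.057
G1 X184.193 Y56.753
M5
G0 X10.567 Y92.004
M3 S823
G1 X60.126 Y92.004 F1672
G1 X60.126 Y74.171
G1 X10.567 Y74.171
G1 X10.567 Y92.004
M5
G0 X0.000 Y0.000

Since the viewBox matches the mm dimensions, user units are millimetres directly. The only transform is the Y-flip y_m = 132.383 − y_svg.

Shape 1 is a rectangle drawn with `<polygon>`. Its stroke #ff8800 means cut at S823, F1672. After flipping Y the toolpath is (45.687,110.227) → (72.102,110.227) → (72.102,78.256) → (45.687,78.256) → (45.687,110.227), returning to the start.

Shape 2 is a open polyline drawn with `<polyline>`. Its stroke #ff8800 means cut at S823, F1672. After flipping Y the toolpath is (29.654,22.826) → (19.029,14.578) → (123.109,116.021) → (169.688,116.538) → (154.401,40.057) → (184.193,56.753).

Shape 3 is a rectangle drawn with `<path>`. Its stroke #ff8800 means cut at S823, F1672. After flipping Y the toolpath is (10.567,92.004) → (60.126,92.004) → (60.126,74.171) → (10.567,74.171) → (10.567,92.004), returning to the start.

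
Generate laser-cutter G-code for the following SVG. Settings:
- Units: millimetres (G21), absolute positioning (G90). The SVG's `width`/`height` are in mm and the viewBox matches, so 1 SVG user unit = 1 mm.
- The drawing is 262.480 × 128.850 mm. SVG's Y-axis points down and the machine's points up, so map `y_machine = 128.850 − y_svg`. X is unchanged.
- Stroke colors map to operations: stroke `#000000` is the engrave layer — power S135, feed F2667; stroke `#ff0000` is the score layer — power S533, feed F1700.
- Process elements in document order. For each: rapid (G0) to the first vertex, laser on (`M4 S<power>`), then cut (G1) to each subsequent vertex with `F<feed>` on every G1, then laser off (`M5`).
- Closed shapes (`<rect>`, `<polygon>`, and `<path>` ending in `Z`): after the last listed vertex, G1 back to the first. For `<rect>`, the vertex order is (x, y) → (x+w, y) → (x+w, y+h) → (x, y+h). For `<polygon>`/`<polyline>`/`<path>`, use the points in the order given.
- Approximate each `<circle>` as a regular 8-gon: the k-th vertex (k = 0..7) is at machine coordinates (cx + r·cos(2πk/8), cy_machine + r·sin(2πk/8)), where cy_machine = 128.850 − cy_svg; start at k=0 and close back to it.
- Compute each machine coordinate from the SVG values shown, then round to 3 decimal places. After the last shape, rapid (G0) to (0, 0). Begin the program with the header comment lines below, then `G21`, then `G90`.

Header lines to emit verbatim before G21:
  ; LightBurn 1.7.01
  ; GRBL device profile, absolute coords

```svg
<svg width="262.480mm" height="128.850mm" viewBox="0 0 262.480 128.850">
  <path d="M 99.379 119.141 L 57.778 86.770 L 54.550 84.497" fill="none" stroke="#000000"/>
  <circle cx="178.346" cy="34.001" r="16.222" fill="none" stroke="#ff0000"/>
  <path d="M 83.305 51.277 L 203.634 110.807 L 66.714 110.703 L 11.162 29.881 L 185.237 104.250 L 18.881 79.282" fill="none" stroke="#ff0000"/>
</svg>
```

1 u = 1 mm; y_m = 128.850 − y.

[1] `<path>` open polyline, #000000→engrave S135 F2667: (99.379,9.709) → (57.778,42.080) → (54.550,44.353)

[2] `<circle>` circle, #ff0000→score S533 F1700: (194.568,94.849) → (189.817,106.320) → (178.346,111.071) → (166.875,106.320) → (162.124,94.849) → (166.875,83.378) → (178.346,78.627) → (189.817,83.378) → (194.568,94.849) (closed)

[3] `<path>` open polyline, #ff0000→score S533 F1700: (83.305,77.573) → (203.634,18.043) → (66.714,18.147) → (11.162,98.969) → (185.237,24.600) → (18.881,49.568)

; LightBurn 1.7.01
; GRBL device profile, absolute coords
G21
G90
G0 X99.379 Y9.709
M4 S135
G1 X57.778 Y42.080 F2667
G1 X54.550 Y44.353 F2667
M5
G0 X194.568 Y94.849
M4 S533
G1 X189.817 Y106.320 F1700
G1 X178.346 Y111.071 F1700
G1 X166.875 Y106.320 F1700
G1 X162.124 Y94.849 F1700
G1 X166.875 Y83.378 F1700
G1 X178.346 Y78.627 F1700
G1 X189.817 Y83.378 F1700
G1 X194.568 Y94.849 F1700
M5
G0 X83.305 Y77.573
M4 S533
G1 X203.634 Y18.043 F1700
G1 X66.714 Y18.147 F1700
G1 X11.162 Y98.969 F1700
G1 X185.237 Y24.600 F1700
G1 X18.881 Y49.568 F1700
M5
G0 X0.000 Y0.000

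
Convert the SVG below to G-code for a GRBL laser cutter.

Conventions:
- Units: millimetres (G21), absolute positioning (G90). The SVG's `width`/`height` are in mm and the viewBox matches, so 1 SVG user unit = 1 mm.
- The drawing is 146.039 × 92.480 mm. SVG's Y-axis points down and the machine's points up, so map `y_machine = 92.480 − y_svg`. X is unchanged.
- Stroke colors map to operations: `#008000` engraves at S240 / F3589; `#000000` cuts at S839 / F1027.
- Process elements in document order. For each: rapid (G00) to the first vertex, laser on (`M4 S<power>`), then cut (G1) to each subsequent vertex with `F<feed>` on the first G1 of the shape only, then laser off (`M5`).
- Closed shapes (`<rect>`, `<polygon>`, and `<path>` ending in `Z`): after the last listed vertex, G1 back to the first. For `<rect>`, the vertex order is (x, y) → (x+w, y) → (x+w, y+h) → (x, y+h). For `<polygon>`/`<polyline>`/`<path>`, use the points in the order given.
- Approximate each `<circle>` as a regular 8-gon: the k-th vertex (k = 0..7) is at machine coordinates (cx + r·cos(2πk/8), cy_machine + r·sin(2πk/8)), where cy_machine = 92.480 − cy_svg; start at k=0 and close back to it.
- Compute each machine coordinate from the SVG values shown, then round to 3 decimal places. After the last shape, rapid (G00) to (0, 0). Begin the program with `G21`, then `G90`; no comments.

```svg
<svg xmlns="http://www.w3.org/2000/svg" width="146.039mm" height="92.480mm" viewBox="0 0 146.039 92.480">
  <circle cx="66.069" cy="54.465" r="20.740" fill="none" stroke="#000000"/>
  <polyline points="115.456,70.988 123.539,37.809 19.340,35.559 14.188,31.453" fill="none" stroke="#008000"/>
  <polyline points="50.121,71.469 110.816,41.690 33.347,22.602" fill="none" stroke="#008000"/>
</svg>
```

G21
G90
G00 X86.809 Y38.015
M4 S839
G1 X80.734 Y52.680 F1027
G1 X66.069 Y58.755
G1 X51.404 Y52.680
G1 X45.329 Y38.015
G1 X51.404 Y23.350
G1 X66.069 Y17.275
G1 X80.734 Y23.350
G1 X86.809 Y38.015
M5
G00 X115.456 Y21.492
M4 S240
G1 X123.539 Y54.671 F3589
G1 X19.340 Y56.921
G1 X14.188 Y61.027
M5
G00 X50.121 Y21.011
M4 S240
G1 X110.816 Y50.790 F3589
G1 X33.347 Y69.878
M5
G00 X0.000 Y0.000

viewBox `0 0 146.039 92.480` with mm width/height → 1 unit = 1 mm. Flip: y_m = 92.480 − y_svg.

**Shape 1** — `<circle>` circle, stroke `#000000` → cut (S839, F1027). Machine vertices: (86.809,38.015) → (80.734,52.680) → (66.069,58.755) → (51.404,52.680) → (45.329,38.015) → (51.404,23.350) → (66.069,17.275) → (80.734,23.350) → (86.809,38.015). Closed: final G1 returns to the first vertex.

**Shape 2** — `<polyline>` open polyline, stroke `#008000` → engrave (S240, F3589). Machine vertices: (115.456,21.492) → (123.539,54.671) → (19.340,56.921) → (14.188,61.027). Open path.

**Shape 3** — `<polyline>` open polyline, stroke `#008000` → engrave (S240, F3589). Machine vertices: (50.121,21.011) → (110.816,50.790) → (33.347,69.878). Open path.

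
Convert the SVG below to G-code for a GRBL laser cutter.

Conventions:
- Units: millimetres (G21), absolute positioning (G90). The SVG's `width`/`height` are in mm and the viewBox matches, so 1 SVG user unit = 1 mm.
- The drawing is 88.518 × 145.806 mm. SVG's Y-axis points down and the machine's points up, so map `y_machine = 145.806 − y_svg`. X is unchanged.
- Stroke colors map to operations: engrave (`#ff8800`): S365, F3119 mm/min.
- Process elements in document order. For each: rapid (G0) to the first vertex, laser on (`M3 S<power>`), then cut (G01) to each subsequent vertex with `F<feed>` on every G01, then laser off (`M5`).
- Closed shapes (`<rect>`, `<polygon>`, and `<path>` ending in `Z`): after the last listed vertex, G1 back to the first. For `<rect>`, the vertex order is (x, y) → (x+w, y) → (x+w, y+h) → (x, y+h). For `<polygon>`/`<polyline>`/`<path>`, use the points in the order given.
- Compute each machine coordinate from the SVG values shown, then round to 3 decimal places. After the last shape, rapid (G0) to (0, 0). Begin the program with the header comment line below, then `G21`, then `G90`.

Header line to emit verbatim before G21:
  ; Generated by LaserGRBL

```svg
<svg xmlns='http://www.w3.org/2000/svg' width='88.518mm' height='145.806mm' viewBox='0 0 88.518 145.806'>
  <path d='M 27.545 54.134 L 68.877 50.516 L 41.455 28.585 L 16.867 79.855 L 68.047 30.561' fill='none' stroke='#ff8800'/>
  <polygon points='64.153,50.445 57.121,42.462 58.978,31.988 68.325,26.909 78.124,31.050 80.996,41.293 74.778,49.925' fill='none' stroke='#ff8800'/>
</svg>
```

viewBox `0 0 88.518 145.806` with mm width/height → 1 unit = 1 mm. Flip: y_m = 145.806 − y_svg.

**Shape 1** — `<path>` open polyline, stroke `#ff8800` → engrave (S365, F3119). Machine vertices: (27.545,91.672) → (68.877,95.290) → (41.455,117.221) → (16.867,65.951) → (68.047,115.245). Open path.

**Shape 2** — `<polygon>` regular polygon, stroke `#ff8800` → engrave (S365, F3119). Machine vertices: (64.153,95.361) → (57.121,103.344) → (58.978,113.818) → (68.325,118.897) → (78.124,114.756) → (80.996,104.513) → (74.778,95.881) → (64.153,95.361). Closed: final G1 returns to the first vertex.

; Generated by LaserGRBL
G21
G90
G0 X27.545 Y91.672
M3 S365
G01 X68.877 Y95.290 F3119
G01 X41.455 Y117.221 F3119
G01 X16.867 Y65.951 F3119
G01 X68.047 Y115.245 F3119
M5
G0 X64.153 Y95.361
M3 S365
G01 X57.121 Y103.344 F3119
G01 X58.978 Y113.818 F3119
G01 X68.325 Y118.897 F3119
G01 X78.124 Y114.756 F3119
G01 X80.996 Y104.513 F3119
G01 X74.778 Y95.881 F3119
G01 X64.153 Y95.361 F3119
M5
G0 X0.000 Y0.000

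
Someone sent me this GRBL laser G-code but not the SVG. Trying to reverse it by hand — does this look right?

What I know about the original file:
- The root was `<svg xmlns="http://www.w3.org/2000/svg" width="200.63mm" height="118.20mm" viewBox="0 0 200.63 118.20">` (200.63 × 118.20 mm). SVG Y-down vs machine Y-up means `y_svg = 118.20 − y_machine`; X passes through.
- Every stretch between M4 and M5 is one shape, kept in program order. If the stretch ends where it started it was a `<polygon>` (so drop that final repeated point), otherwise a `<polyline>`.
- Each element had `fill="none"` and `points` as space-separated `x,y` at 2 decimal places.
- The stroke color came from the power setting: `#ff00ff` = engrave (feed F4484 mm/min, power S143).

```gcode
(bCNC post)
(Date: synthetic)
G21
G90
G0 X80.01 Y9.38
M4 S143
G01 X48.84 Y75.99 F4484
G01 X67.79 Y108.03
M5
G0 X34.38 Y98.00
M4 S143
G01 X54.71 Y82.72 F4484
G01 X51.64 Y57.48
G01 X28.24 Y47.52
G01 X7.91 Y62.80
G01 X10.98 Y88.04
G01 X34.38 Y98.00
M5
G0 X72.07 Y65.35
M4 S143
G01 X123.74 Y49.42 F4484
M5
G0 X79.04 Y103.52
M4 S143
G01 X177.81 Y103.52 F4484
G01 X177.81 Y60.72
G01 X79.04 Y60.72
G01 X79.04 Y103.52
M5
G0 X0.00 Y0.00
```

<svg xmlns="http://www.w3.org/2000/svg" width="200.63mm" height="118.20mm" viewBox="0 0 200.63 118.20">
  <polyline points="80.01,108.82 48.84,42.21 67.79,10.17" fill="none" stroke="#ff00ff"/>
  <polygon points="34.38,20.20 54.71,35.48 51.64,60.72 28.24,70.68 7.91,55.40 10.98,30.16" fill="none" stroke="#ff00ff"/>
  <polyline points="72.07,52.85 123.74,68.78" fill="none" stroke="#ff00ff"/>
  <polygon points="79.04,14.68 177.81,14.68 177.81,57.48 79.04,57.48" fill="none" stroke="#ff00ff"/>
</svg>

Each laser-on run becomes one SVG element. Flip Y back into SVG space with y_svg = 118.20 − y_machine. Every run uses S143, so all elements get stroke `#ff00ff` (engrave).

Run 1: The run is open, so emit a `<polyline>` with points (Y-flipped): 80.01,108.82 48.84,42.21 67.79,10.17.

Run 2: The run returns to its start, so emit a `<polygon>` with points (Y-flipped): 34.38,20.20 54.71,35.48 51.64,60.72 28.24,70.68 7.91,55.40 10.98,30.16.

Run 3: The run is open, so emit a `<polyline>` with points (Y-flipped): 72.07,52.85 123.74,68.78.

Run 4: The run returns to its start, so emit a `<polygon>` with points (Y-flipped): 79.04,14.68 177.81,14.68 177.81,57.48 79.04,57.48.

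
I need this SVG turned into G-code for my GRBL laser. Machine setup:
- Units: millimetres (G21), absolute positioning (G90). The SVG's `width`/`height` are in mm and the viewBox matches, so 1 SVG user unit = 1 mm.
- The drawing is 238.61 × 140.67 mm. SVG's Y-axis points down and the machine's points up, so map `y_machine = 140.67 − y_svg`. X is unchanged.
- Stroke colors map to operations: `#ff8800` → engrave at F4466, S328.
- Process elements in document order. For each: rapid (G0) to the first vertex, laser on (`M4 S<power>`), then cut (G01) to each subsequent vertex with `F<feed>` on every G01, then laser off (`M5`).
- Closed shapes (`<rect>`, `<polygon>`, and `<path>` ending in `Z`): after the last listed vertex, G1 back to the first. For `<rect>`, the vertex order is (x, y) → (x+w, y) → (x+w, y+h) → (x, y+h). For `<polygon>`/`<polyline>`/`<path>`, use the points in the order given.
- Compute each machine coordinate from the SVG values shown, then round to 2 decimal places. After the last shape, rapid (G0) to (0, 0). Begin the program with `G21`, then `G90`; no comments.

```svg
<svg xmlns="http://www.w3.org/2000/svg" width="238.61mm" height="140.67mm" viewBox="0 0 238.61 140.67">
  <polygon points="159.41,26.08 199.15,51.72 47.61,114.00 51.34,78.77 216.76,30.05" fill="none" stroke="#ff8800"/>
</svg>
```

G21
G90
G0 X159.41 Y114.59
M4 S328
G01 X199.15 Y88.95 F4466
G01 X47.61 Y26.67 F4466
G01 X51.34 Y61.90 F4466
G01 X216.76 Y110.62 F4466
G01 X159.41 Y114.59 F4466
M5
G0 X0.00 Y0.00

viewBox `0 0 238.61 140.67` with mm width/height → 1 unit = 1 mm. Flip: y_m = 140.67 − y_svg.

**Shape 1** — `<polygon>` closed polygon, stroke `#ff8800` → engrave (S328, F4466). Machine vertices: (159.41,114.59) → (199.15,88.95) → (47.61,26.67) → (51.34,61.90) → (216.76,110.62) → (159.41,114.59). Closed: final G1 returns to the first vertex.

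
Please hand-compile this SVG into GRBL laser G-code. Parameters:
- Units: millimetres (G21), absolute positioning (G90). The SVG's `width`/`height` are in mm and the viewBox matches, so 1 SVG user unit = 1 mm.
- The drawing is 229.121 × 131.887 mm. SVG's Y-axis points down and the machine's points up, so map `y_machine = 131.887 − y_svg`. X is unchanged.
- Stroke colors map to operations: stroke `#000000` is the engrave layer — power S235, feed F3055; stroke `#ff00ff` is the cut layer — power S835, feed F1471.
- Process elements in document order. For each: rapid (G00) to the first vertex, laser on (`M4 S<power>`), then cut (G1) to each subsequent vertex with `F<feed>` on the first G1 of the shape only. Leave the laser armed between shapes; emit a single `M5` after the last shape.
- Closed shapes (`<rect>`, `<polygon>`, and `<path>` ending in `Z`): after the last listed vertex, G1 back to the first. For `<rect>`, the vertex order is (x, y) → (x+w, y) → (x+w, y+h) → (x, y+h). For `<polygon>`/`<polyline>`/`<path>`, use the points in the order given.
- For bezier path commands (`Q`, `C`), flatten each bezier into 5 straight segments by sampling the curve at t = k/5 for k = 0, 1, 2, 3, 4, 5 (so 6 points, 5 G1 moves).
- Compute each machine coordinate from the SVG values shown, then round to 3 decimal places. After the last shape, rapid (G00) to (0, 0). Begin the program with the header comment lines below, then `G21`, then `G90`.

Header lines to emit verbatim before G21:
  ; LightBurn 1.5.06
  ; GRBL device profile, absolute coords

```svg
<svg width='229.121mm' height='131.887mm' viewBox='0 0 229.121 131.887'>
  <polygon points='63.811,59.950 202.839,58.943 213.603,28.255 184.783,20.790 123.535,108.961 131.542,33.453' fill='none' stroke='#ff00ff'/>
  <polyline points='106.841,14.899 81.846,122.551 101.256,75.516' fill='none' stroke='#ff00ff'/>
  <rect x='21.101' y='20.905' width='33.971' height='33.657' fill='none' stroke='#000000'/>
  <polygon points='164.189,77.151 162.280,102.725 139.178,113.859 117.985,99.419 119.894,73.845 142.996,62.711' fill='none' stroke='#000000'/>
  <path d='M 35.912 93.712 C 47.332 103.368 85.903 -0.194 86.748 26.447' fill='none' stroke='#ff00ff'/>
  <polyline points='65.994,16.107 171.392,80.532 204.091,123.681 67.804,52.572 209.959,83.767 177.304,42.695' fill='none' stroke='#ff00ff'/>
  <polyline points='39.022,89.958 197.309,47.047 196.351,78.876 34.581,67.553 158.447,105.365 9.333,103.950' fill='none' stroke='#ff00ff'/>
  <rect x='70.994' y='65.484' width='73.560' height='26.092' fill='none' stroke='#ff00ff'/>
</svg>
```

; LightBurn 1.5.06
; GRBL device profile, absolute coords
G21
G90
G00 X63.811 Y71.937
M4 S835
G1 X202.839 Y72.944 F1471
G1 X213.603 Y103.632
G1 X184.783 Y111.097
G1 X123.535 Y22.926
G1 X131.542 Y98.434
G1 X63.811 Y71.937
G00 X106.841 Y116.988
M4 S835
G1 X81.846 Y9.336 F1471
G1 X101.256 Y56.371
G00 X21.101 Y110.982
M4 S235
G1 X55.072 Y110.982 F3055
G1 X55.072 Y77.325
G1 X21.101 Y77.325
G1 X21.101 Y110.982
G00 X164.189 Y54.736
M4 S235
G1 X162.280 Y29.162 F3055
G1 X139.178 Y18.028
G1 X117.985 Y32.468
G1 X119.894 Y58.042
G1 X142.996 Y69.176
G1 X164.189 Y54.736
G00 X35.912 Y38.175
M4 S835
G1 X45.503 Y44.020 F1471
G1 X58.496 Y65.353
G1 X71.778 Y90.491
G1 X82.233 Y107.748
G1 X86.748 Y105.440
G00 X65.994 Y115.780
M4 S835
G1 X171.392 Y51.355 F1471
G1 X204.091 Y8.206
G1 X67.804 Y79.315
G1 X209.959 Y48.120
G1 X177.304 Y89.192
G00 X39.022 Y41.929
M4 S835
G1 X197.309 Y84.840 F1471
G1 X196.351 Y53.011
G1 X34.581 Y64.334
G1 X158.447 Y26.522
G1 X9.333 Y27.937
G00 X70.994 Y66.403
M4 S835
G1 X144.554 Y66.403 F1471
G1 X144.554 Y40.311
G1 X70.994 Y40.311
G1 X70.994 Y66.403
M5
G00 X0.000 Y0.000

Since the viewBox matches the mm dimensions, user units are millimetres directly. The only transform is the Y-flip y_m = 131.887 − y_svg.

Shape 1 is a closed polygon drawn with `<polygon>`. Its stroke #ff00ff means cut at S835, F1471. After flipping Y the toolpath is (63.811,71.937) → (202.839,72.944) → (213.603,103.632) → (184.783,111.097) → (123.535,22.926) → (131.542,98.434) → (63.811,71.937), returning to the start.

Shape 2 is a open polyline drawn with `<polyline>`. Its stroke #ff00ff means cut at S835, F1471. After flipping Y the toolpath is (106.841,116.988) → (81.846,9.336) → (101.256,56.371).

Shape 3 is a rectangle drawn with `<rect>`. Its stroke #000000 means engrave at S235, F3055. After flipping Y the toolpath is (21.101,110.982) → (55.072,110.982) → (55.072,77.325) → (21.101,77.325) → (21.101,110.982), returning to the start.

Shape 4 is a regular polygon drawn with `<polygon>`. Its stroke #000000 means engrave at S235, F3055. After flipping Y the toolpath is (164.189,54.736) → (162.280,29.162) → (139.178,18.028) → (117.985,32.468) → (119.894,58.042) → (142.996,69.176) → (164.189,54.736), returning to the start.

Shape 5 is a cubic bezier drawn with `<path>`. Its stroke #ff00ff means cut at S835, F1471. After flipping Y the toolpath is (35.912,38.175) → (45.503,44.020) → (58.496,65.353) → (71.778,90.491) → (82.233,107.748) → (86.748,105.440).

Shape 6 is a open polyline drawn with `<polyline>`. Its stroke #ff00ff means cut at S835, F1471. After flipping Y the toolpath is (65.994,115.780) → (171.392,51.355) → (204.091,8.206) → (67.804,79.315) → (209.959,48.120) → (177.304,89.192).

Shape 7 is a open polyline drawn with `<polyline>`. Its stroke #ff00ff means cut at S835, F1471. After flipping Y the toolpath is (39.022,41.929) → (197.309,84.840) → (196.351,53.011) → (34.581,64.334) → (158.447,26.522) → (9.333,27.937).

Shape 8 is a rectangle drawn with `<rect>`. Its stroke #ff00ff means cut at S835, F1471. After flipping Y the toolpath is (70.994,66.403) → (144.554,66.403) → (144.554,40.311) → (70.994,40.311) → (70.994,66.403), returning to the start.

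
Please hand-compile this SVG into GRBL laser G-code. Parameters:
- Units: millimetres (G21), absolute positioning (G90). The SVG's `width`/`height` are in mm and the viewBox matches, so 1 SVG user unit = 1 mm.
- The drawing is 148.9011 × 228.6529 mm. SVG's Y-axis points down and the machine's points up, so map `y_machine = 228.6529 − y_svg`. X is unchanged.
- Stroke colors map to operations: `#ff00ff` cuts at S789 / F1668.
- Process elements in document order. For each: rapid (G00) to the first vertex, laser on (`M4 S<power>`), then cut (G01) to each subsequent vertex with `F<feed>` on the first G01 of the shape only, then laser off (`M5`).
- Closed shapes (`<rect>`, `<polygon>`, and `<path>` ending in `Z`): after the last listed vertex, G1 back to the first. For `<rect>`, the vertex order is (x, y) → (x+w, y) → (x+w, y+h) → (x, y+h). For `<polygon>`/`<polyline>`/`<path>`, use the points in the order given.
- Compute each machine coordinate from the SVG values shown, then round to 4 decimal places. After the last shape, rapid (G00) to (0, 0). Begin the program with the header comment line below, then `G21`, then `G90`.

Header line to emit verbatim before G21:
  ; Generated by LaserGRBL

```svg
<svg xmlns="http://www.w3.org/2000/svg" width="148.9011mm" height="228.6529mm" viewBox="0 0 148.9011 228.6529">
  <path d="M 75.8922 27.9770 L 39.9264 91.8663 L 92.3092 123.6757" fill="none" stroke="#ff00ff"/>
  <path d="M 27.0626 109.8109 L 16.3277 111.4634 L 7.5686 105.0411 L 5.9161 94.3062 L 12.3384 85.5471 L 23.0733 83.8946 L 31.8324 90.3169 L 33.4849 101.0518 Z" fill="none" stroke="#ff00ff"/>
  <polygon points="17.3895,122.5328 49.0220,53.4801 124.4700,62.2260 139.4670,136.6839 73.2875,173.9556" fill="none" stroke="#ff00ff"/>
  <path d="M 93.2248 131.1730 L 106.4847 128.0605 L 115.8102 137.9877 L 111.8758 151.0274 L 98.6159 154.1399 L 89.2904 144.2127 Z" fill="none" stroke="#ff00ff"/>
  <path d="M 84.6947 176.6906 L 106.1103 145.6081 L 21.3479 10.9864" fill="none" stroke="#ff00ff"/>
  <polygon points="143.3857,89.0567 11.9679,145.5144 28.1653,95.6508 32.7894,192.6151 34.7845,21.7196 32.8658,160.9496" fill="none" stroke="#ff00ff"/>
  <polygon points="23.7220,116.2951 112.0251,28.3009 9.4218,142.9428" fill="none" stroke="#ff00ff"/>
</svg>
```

; Generated by LaserGRBL
G21
G90
G00 X75.8922 Y200.6759
M4 S789
G01 X39.9264 Y136.7866 F1668
G01 X92.3092 Y104.9772
M5
G00 X27.0626 Y118.8420
M4 S789
G01 X16.3277 Y117.1895 F1668
G01 X7.5686 Y123.6118
G01 X5.9161 Y134.3467
G01 X12.3384 Y143.1058
G01 X23.0733 Y144.7583
G01 X31.8324 Y138.3360
G01 X33.4849 Y127.6011
G01 X27.0626 Y118.8420
M5
G00 X17.3895 Y106.1201
M4 S789
G01 X49.0220 Y175.1728 F1668
G01 X124.4700 Y166.4269
G01 X139.4670 Y91.9690
G01 X73.2875 Y54.6973
G01 X17.3895 Y106.1201
M5
G00 X93.2248 Y97.4799
M4 S789
G01 X106.4847 Y100.5924 F1668
G01 X115.8102 Y90.6652
G01 X111.8758 Y77.6255
G01 X98.6159 Y74.5130
G01 X89.2904 Y84.4402
G01 X93.2248 Y97.4799
M5
G00 X84.6947 Y51.9623
M4 S789
G01 X106.1103 Y83.0448 F1668
G01 X21.3479 Y217.6665
M5
G00 X143.3857 Y139.5962
M4 S789
G01 X11.9679 Y83.1385 F1668
G01 X28.1653 Y133.0021
G01 X32.7894 Y36.0378
G01 X34.7845 Y206.9333
G01 X32.8658 Y67.7033
G01 X143.3857 Y139.5962
M5
G00 X23.7220 Y112.3578
M4 S789
G01 X112.0251 Y200.3520 F1668
G01 X9.4218 Y85.7101
G01 X23.7220 Y112.3578
M5
G00 X0.0000 Y0.0000

Since the viewBox matches the mm dimensions, user units are millimetres directly. The only transform is the Y-flip y_m = 228.6529 − y_svg.

Shape 1 is a open polyline drawn with `<path>`. Its stroke #ff00ff means cut at S789, F1668. After flipping Y the toolpath is (75.8922,200.6759) → (39.9264,136.7866) → (92.3092,104.9772).

Shape 2 is a regular polygon drawn with `<path>`. Its stroke #ff00ff means cut at S789, F1668. After flipping Y the toolpath is (27.0626,118.8420) → (16.3277,117.1895) → (7.5686,123.6118) → (5.9161,134.3467) → (12.3384,143.1058) → (23.0733,144.7583) → (31.8324,138.3360) → (33.4849,127.6011) → (27.0626,118.8420), returning to the start.

Shape 3 is a regular polygon drawn with `<polygon>`. Its stroke #ff00ff means cut at S789, F1668. After flipping Y the toolpath is (17.3895,106.1201) → (49.0220,175.1728) → (124.4700,166.4269) → (139.4670,91.9690) → (73.2875,54.6973) → (17.3895,106.1201), returning to the start.

Shape 4 is a regular polygon drawn with `<path>`. Its stroke #ff00ff means cut at S789, F1668. After flipping Y the toolpath is (93.2248,97.4799) → (106.4847,100.5924) → (115.8102,90.6652) → (111.8758,77.6255) → (98.6159,74.5130) → (89.2904,84.4402) → (93.2248,97.4799), returning to the start.

Shape 5 is a open polyline drawn with `<path>`. Its stroke #ff00ff means cut at S789, F1668. After flipping Y the toolpath is (84.6947,51.9623) → (106.1103,83.0448) → (21.3479,217.6665).

Shape 6 is a closed polygon drawn with `<polygon>`. Its stroke #ff00ff means cut at S789, F1668. After flipping Y the toolpath is (143.3857,139.5962) → (11.9679,83.1385) → (28.1653,133.0021) → (32.7894,36.0378) → (34.7845,206.9333) → (32.8658,67.7033) → (143.3857,139.5962), returning to the start.

Shape 7 is a closed polygon drawn with `<polygon>`. Its stroke #ff00ff means cut at S789, F1668. After flipping Y the toolpath is (23.7220,112.3578) → (112.0251,200.3520) → (9.4218,85.7101) → (23.7220,112.3578), returning to the start.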